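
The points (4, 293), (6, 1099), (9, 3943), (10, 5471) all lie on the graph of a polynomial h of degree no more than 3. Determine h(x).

Write h(x) = ax^3 + bx^2 + cx + d. Substituting each data point gives a linear system:
  64a + 16b + 4c + d = 293
  216a + 36b + 6c + d = 1099
  729a + 81b + 9c + d = 3943
  1000a + 100b + 10c + d = 5471
Solving the system yields a = 6, b = -5, c = -3, d = 1.
So h(x) = 6x^3 - 5x^2 - 3x + 1.
Check: h(4) = 293. ✓

h(x) = 6x^3 - 5x^2 - 3x + 1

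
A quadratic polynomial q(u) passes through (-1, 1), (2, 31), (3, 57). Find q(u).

Write q(u) = au^2 + bu + c. Substituting each data point gives a linear system:
  a - b + c = 1
  4a + 2b + c = 31
  9a + 3b + c = 57
Solving the system yields a = 4, b = 6, c = 3.
So q(u) = 4u^2 + 6u + 3.
Check: q(3) = 57. ✓

q(u) = 4u^2 + 6u + 3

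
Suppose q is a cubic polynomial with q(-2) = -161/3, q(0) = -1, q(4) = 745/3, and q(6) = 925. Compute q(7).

Using the Lagrange interpolation formula with nodes -2, 0, 4, 6:
  L_0(s) = s(s - 4)(s - 6) / -96
  L_1(s) = (s + 2)(s - 4)(s - 6) / 48
  L_2(s) = (s + 2)s(s - 6) / -48
  L_3(s) = (s + 2)s(s - 4) / 96
Then q(s) = -161/3·L_0(s) - 1·L_1(s) + 745/3·L_2(s) + 925·L_3(s).
Expanding and collecting terms gives q(s) = 5s^3 - 4s^2 - (5/3)s - 1.
Evaluating at s = 7: q(7) = 4519/3.

4519/3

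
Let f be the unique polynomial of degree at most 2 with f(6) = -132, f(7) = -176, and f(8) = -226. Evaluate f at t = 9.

Using the Lagrange interpolation formula with nodes 6, 7, 8:
  L_0(t) = (t - 7)(t - 8) / 2
  L_1(t) = (t - 6)(t - 8) / -1
  L_2(t) = (t - 6)(t - 7) / 2
Then f(t) = -132·L_0(t) - 176·L_1(t) - 226·L_2(t).
Expanding and collecting terms gives f(t) = -3t² - 5t + 6.
Evaluating at t = 9: f(9) = -282.

-282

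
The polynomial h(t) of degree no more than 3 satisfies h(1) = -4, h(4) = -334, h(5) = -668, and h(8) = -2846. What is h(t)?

Write h(t) = at^3 + bt^2 + ct + d. Substituting each data point gives a linear system:
  a + b + c + d = -4
  64a + 16b + 4c + d = -334
  125a + 25b + 5c + d = -668
  512a + 64b + 8c + d = -2846
Solving the system yields a = -6, b = 4, c = -4, d = 2.
So h(t) = -6t^3 + 4t^2 - 4t + 2.
Check: h(8) = -2846. ✓

h(t) = -6t^3 + 4t^2 - 4t + 2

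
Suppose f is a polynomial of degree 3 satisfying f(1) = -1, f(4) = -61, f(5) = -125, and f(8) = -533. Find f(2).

-5

Using the Lagrange interpolation formula with nodes 1, 4, 5, 8:
  L_0(u) = (u - 4)(u - 5)(u - 8) / -84
  L_1(u) = (u - 1)(u - 5)(u - 8) / 12
  L_2(u) = (u - 1)(u - 4)(u - 8) / -12
  L_3(u) = (u - 1)(u - 4)(u - 5) / 84
Then f(u) = -1·L_0(u) - 61·L_1(u) - 125·L_2(u) - 533·L_3(u).
Expanding and collecting terms gives f(u) = -u³ - u² + 6u - 5.
Evaluating at u = 2: f(2) = -5.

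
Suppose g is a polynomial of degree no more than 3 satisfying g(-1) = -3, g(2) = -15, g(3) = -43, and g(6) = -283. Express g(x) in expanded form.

Write g(x) = ax^3 + bx^2 + cx + d. Substituting each data point gives a linear system:
  -a + b - c + d = -3
  8a + 4b + 2c + d = -15
  27a + 9b + 3c + d = -43
  216a + 36b + 6c + d = -283
Solving the system yields a = -1, b = -2, c = 1, d = -1.
So g(x) = -x^3 - 2x^2 + x - 1.
Check: g(-1) = -3. ✓

g(x) = -x^3 - 2x^2 + x - 1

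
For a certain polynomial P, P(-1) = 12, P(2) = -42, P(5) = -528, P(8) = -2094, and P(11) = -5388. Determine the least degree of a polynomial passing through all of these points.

3

Forward differences of the values at t = -1, 2, 5, 8, 11:
  P  : 12  -42  -528  -2094  -5388
  Δ  : -54  -486  -1566  -3294
  Δ^2: -432  -1080  -1728
  Δ^3: -648  -648
  Δ^4: 0
The third differences are constant (-648) and nonzero, while all higher differences vanish, so the minimal degree is 3.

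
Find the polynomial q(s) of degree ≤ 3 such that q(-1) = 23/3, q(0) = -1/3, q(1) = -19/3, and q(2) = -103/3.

Using the Lagrange interpolation formula with nodes -1, 0, 1, 2:
  L_0(s) = s(s - 1)(s - 2) / -6
  L_1(s) = (s + 1)(s - 1)(s - 2) / 2
  L_2(s) = (s + 1)s(s - 2) / -2
  L_3(s) = (s + 1)s(s - 1) / 6
Then q(s) = 23/3·L_0(s) - 1/3·L_1(s) - 19/3·L_2(s) - 103/3·L_3(s).
Expanding and collecting terms gives q(s) = -4s³ + s² - 3s - 1/3.
Check: q(2) = -103/3. ✓

q(s) = -4s^3 + s^2 - 3s - 1/3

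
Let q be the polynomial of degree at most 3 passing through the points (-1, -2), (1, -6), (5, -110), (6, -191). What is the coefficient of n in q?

Write q(n) = an^3 + bn^2 + cn + d. Substituting each data point gives a linear system:
  -a + b - c + d = -2
  a + b + c + d = -6
  125a + 25b + 5c + d = -110
  216a + 36b + 6c + d = -191
Solving the system yields a = -1, b = 1, c = -1, d = -5.
So q(n) = -n^3 + n^2 - n - 5.
The coefficient of n is -1.

-1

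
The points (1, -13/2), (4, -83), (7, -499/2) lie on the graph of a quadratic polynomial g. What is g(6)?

-184

Write g(s) = as^2 + bs + c. Substituting each data point gives a linear system:
  a + b + c = -13/2
  16a + 4b + c = -83
  49a + 7b + c = -499/2
Solving the system yields a = -5, b = -1/2, c = -1.
So g(s) = -5s² - (1/2)s - 1.
Then g(6) = -184.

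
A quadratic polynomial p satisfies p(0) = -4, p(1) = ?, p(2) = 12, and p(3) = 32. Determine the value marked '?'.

The 3 known points determine the degree-2 polynomial uniquely.
Write p(u) = au^2 + bu + c. Substituting each data point gives a linear system:
  c = -4
  4a + 2b + c = 12
  9a + 3b + c = 32
Solving the system yields a = 4, b = 0, c = -4.
So p(u) = 4u^2 - 4.
Then p(1) = 0.

0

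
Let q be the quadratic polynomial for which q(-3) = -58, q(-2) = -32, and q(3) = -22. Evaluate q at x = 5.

Using the Lagrange interpolation formula with nodes -3, -2, 3:
  L_0(x) = (x + 2)(x - 3) / 6
  L_1(x) = (x + 3)(x - 3) / -5
  L_2(x) = (x + 3)(x + 2) / 30
Then q(x) = -58·L_0(x) - 32·L_1(x) - 22·L_2(x).
Expanding and collecting terms gives q(x) = -4x^2 + 6x - 4.
Evaluating at x = 5: q(5) = -74.

-74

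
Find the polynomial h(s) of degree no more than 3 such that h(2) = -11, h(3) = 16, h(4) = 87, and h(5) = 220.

Write h(s) = as^3 + bs^2 + cs + d. Substituting each data point gives a linear system:
  8a + 4b + 2c + d = -11
  27a + 9b + 3c + d = 16
  64a + 16b + 4c + d = 87
  125a + 25b + 5c + d = 220
Solving the system yields a = 3, b = -5, c = -5, d = -5.
So h(s) = 3s^3 - 5s^2 - 5s - 5.
Check: h(3) = 16. ✓

h(s) = 3s^3 - 5s^2 - 5s - 5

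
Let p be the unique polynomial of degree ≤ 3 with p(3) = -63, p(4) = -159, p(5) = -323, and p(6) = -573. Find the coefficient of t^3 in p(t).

-3

Write p(t) = at^3 + bt^2 + ct + d. Substituting each data point gives a linear system:
  27a + 9b + 3c + d = -63
  64a + 16b + 4c + d = -159
  125a + 25b + 5c + d = -323
  216a + 36b + 6c + d = -573
Solving the system yields a = -3, b = 2, c = 1, d = -3.
So p(t) = -3t^3 + 2t^2 + t - 3.
The leading coefficient is -3.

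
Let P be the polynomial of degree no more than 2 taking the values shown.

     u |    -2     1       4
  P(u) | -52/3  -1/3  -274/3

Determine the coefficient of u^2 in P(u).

Write P(u) = au^2 + bu + c. Substituting each data point gives a linear system:
  4a - 2b + c = -52/3
  a + b + c = -1/3
  16a + 4b + c = -274/3
Solving the system yields a = -6, b = -1/3, c = 6.
So P(u) = -6u^2 - (1/3)u + 6.
The leading coefficient is -6.

-6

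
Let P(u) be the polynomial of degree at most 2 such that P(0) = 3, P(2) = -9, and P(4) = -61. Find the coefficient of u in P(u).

4

Write P(u) = au^2 + bu + c. Substituting each data point gives a linear system:
  c = 3
  4a + 2b + c = -9
  16a + 4b + c = -61
Solving the system yields a = -5, b = 4, c = 3.
So P(u) = -5u² + 4u + 3.
The coefficient of u is 4.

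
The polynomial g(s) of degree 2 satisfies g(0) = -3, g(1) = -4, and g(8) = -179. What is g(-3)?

Write g(s) = as^2 + bs + c. Substituting each data point gives a linear system:
  c = -3
  a + b + c = -4
  64a + 8b + c = -179
Solving the system yields a = -3, b = 2, c = -3.
So g(s) = -3s^2 + 2s - 3.
Then g(-3) = -36.

-36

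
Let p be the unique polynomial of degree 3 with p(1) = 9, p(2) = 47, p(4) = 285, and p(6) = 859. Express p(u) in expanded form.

p(u) = 3u^3 + 6u^2 - u + 1

Using the Lagrange interpolation formula with nodes 1, 2, 4, 6:
  L_0(u) = (u - 2)(u - 4)(u - 6) / -15
  L_1(u) = (u - 1)(u - 4)(u - 6) / 8
  L_2(u) = (u - 1)(u - 2)(u - 6) / -12
  L_3(u) = (u - 1)(u - 2)(u - 4) / 40
Then p(u) = 9·L_0(u) + 47·L_1(u) + 285·L_2(u) + 859·L_3(u).
Expanding and collecting terms gives p(u) = 3u^3 + 6u^2 - u + 1.
Check: p(1) = 9. ✓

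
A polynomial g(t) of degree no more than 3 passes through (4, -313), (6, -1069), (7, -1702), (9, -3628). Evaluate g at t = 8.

-2545

Using the Lagrange interpolation formula with nodes 4, 6, 7, 9:
  L_0(t) = (t - 6)(t - 7)(t - 9) / -30
  L_1(t) = (t - 4)(t - 7)(t - 9) / 6
  L_2(t) = (t - 4)(t - 6)(t - 9) / -6
  L_3(t) = (t - 4)(t - 6)(t - 7) / 30
Then g(t) = -313·L_0(t) - 1069·L_1(t) - 1702·L_2(t) - 3628·L_3(t).
Expanding and collecting terms gives g(t) = -5t^3 + 2t - 1.
Evaluating at t = 8: g(8) = -2545.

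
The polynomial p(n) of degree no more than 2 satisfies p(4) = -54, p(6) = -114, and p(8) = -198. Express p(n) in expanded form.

Using the Lagrange interpolation formula with nodes 4, 6, 8:
  L_0(n) = (n - 6)(n - 8) / 8
  L_1(n) = (n - 4)(n - 8) / -4
  L_2(n) = (n - 4)(n - 6) / 8
Then p(n) = -54·L_0(n) - 114·L_1(n) - 198·L_2(n).
Expanding and collecting terms gives p(n) = -3n^2 - 6.
Check: p(8) = -198. ✓

p(n) = -3n^2 - 6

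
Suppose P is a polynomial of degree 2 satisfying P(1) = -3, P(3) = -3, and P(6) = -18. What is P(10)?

-66

Write P(t) = at^2 + bt + c. Substituting each data point gives a linear system:
  a + b + c = -3
  9a + 3b + c = -3
  36a + 6b + c = -18
Solving the system yields a = -1, b = 4, c = -6.
So P(t) = -t^2 + 4t - 6.
Then P(10) = -66.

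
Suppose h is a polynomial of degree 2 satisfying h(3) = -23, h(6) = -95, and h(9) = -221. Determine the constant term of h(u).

Write h(u) = au^2 + bu + c. Substituting each data point gives a linear system:
  9a + 3b + c = -23
  36a + 6b + c = -95
  81a + 9b + c = -221
Solving the system yields a = -3, b = 3, c = -5.
So h(u) = -3u^2 + 3u - 5.
The constant term is -5.

-5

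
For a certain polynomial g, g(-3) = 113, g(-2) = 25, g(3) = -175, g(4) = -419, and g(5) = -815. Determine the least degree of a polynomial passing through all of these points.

Divided differences on the nodes -3, -2, 3, 4, 5:
  order 0: 113  25  -175  -419  -815
  order 1: -88  -40  -244  -396
  order 2: 8  -34  -76
  order 3: -6  -6
  order 4: 0
The order-3 divided differences are all -6 (nonzero) and every higher order vanishes, so the data lies on a polynomial of degree exactly 3.

3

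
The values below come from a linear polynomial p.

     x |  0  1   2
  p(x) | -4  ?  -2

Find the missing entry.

-3

The 2 known points determine the degree-1 polynomial uniquely.
Write p(x) = ax + b. Substituting each data point gives a linear system:
  b = -4
  2a + b = -2
Solving the system yields a = 1, b = -4.
So p(x) = x - 4.
Then p(1) = -3.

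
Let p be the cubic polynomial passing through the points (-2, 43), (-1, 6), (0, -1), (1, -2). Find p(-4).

Forward differences of the values at t = -2, -1, 0, 1:
  p  : 43  6  -1  -2
  Δ  : -37  -7  -1
  Δ^2: 30  6
  Δ^3: -24
The third differences are constant, confirming degree 3.
Interpolating (Newton forward form) and evaluating at t = -4 gives p(-4) = 303.

303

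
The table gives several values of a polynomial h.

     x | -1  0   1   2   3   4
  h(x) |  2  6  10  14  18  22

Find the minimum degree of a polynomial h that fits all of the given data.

Forward differences of the values at x = -1, 0, 1, 2, 3, 4:
  h  : 2  6  10  14  18  22
  Δ  : 4  4  4  4  4
  Δ^2: 0  0  0  0
  Δ^3: 0  0  0
  Δ^4: 0  0
  Δ^5: 0
The first differences are constant (4) and nonzero, while all higher differences vanish, so the minimal degree is 1.

1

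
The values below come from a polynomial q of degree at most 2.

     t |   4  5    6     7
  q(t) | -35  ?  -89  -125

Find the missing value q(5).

-59

On equispaced nodes a degree-2 polynomial has vanishing third forward difference, so
  - q(4) + 3·q(5) - 3·q(6) + q(7) = 0.
Substituting the known values and solving for q(5):
  3·q(5) = -177
  q(5) = -59.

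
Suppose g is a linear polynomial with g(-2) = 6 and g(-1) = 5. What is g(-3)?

Write g(n) = an + b. Substituting each data point gives a linear system:
  -2a + b = 6
  -a + b = 5
Solving the system yields a = -1, b = 4.
So g(n) = -n + 4.
Then g(-3) = 7.

7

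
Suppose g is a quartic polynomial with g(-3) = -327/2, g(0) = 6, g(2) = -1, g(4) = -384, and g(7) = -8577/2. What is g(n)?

Write g(n) = an^4 + bn^3 + cn^2 + dn + e. Substituting each data point gives a linear system:
  81a - 27b + 9c - 3d + e = -327/2
  e = 6
  16a + 8b + 4c + 2d + e = -1
  256a + 64b + 16c + 4d + e = -384
  2401a + 343b + 49c + 7d + e = -8577/2
Solving the system yields a = -2, b = 1, c = 3, d = 5/2, e = 6.
So g(n) = -2n^4 + n^3 + 3n^2 + (5/2)n + 6.
Check: g(-3) = -327/2. ✓

g(n) = -2n^4 + n^3 + 3n^2 + (5/2)n + 6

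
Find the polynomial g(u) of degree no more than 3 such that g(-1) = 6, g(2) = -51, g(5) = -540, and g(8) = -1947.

Using the Lagrange interpolation formula with nodes -1, 2, 5, 8:
  L_0(u) = (u - 2)(u - 5)(u - 8) / -162
  L_1(u) = (u + 1)(u - 5)(u - 8) / 54
  L_2(u) = (u + 1)(u - 2)(u - 8) / -54
  L_3(u) = (u + 1)(u - 2)(u - 5) / 162
Then g(u) = 6·L_0(u) - 51·L_1(u) - 540·L_2(u) - 1947·L_3(u).
Expanding and collecting terms gives g(u) = -3u^3 - 6u^2 - 4u + 5.
Check: g(5) = -540. ✓

g(u) = -3u^3 - 6u^2 - 4u + 5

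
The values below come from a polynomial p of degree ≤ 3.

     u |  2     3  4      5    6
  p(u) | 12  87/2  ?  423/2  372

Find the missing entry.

The 4 known points determine the degree-3 polynomial uniquely.
Write p(u) = au^3 + bu^2 + cu + d. Substituting each data point gives a linear system:
  8a + 4b + 2c + d = 12
  27a + 9b + 3c + d = 87/2
  125a + 25b + 5c + d = 423/2
  216a + 36b + 6c + d = 372
Solving the system yields a = 2, b = -5/2, c = 6, d = -6.
So p(u) = 2u^3 - (5/2)u^2 + 6u - 6.
Then p(4) = 106.

106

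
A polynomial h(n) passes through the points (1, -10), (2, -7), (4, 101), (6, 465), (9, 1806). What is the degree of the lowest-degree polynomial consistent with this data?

Divided differences on the nodes 1, 2, 4, 6, 9:
  order 0: -10  -7  101  465  1806
  order 1: 3  54  182  447
  order 2: 17  32  53
  order 3: 3  3
  order 4: 0
The order-3 divided differences are all 3 (nonzero) and every higher order vanishes, so the data lies on a polynomial of degree exactly 3.

3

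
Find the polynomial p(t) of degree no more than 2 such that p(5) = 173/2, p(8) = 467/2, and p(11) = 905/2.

Write p(t) = at^2 + bt + c. Substituting each data point gives a linear system:
  25a + 5b + c = 173/2
  64a + 8b + c = 467/2
  121a + 11b + c = 905/2
Solving the system yields a = 4, b = -3, c = 3/2.
So p(t) = 4t^2 - 3t + 3/2.
Check: p(5) = 173/2. ✓

p(t) = 4t^2 - 3t + 3/2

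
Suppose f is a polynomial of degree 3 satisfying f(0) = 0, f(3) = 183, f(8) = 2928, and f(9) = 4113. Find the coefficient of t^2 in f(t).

Write f(t) = at^3 + bt^2 + ct + d. Substituting each data point gives a linear system:
  d = 0
  27a + 9b + 3c + d = 183
  512a + 64b + 8c + d = 2928
  729a + 81b + 9c + d = 4113
Solving the system yields a = 5, b = 6, c = -2, d = 0.
So f(t) = 5t³ + 6t² - 2t.
The coefficient of t^2 is 6.

6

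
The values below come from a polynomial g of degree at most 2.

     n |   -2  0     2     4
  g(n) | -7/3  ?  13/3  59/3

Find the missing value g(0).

The 3 known points determine the degree-2 polynomial uniquely.
Write g(n) = an^2 + bn + c. Substituting each data point gives a linear system:
  4a - 2b + c = -7/3
  4a + 2b + c = 13/3
  16a + 4b + c = 59/3
Solving the system yields a = 1, b = 5/3, c = -3.
So g(n) = n^2 + (5/3)n - 3.
Then g(0) = -3.

-3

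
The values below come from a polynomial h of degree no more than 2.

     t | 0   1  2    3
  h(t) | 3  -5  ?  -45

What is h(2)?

The 3 known points determine the degree-2 polynomial uniquely.
Write h(t) = at^2 + bt + c. Substituting each data point gives a linear system:
  c = 3
  a + b + c = -5
  9a + 3b + c = -45
Solving the system yields a = -4, b = -4, c = 3.
So h(t) = -4t^2 - 4t + 3.
Then h(2) = -21.

-21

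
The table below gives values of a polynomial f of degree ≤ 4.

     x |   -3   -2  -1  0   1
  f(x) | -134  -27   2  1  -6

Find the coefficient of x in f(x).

Write f(x) = ax^4 + bx^3 + cx^2 + dx + e. Substituting each data point gives a linear system:
  81a - 27b + 9c - 3d + e = -134
  16a - 8b + 4c - 2d + e = -27
  a - b + c - d + e = 2
  e = 1
  a + b + c + d + e = -6
Solving the system yields a = -1, b = 2, c = -2, d = -6, e = 1.
So f(x) = -x^4 + 2x^3 - 2x^2 - 6x + 1.
The coefficient of x is -6.

-6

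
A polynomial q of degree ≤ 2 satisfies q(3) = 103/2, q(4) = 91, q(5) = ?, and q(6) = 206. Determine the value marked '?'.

The 3 known points determine the degree-2 polynomial uniquely.
Write q(u) = au^2 + bu + c. Substituting each data point gives a linear system:
  9a + 3b + c = 103/2
  16a + 4b + c = 91
  36a + 6b + c = 206
Solving the system yields a = 6, b = -5/2, c = 5.
So q(u) = 6u^2 - (5/2)u + 5.
Then q(5) = 285/2.

285/2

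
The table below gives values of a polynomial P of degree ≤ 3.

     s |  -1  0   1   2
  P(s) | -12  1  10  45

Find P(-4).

Using the Lagrange interpolation formula with nodes -1, 0, 1, 2:
  L_0(s) = s(s - 1)(s - 2) / -6
  L_1(s) = (s + 1)(s - 1)(s - 2) / 2
  L_2(s) = (s + 1)s(s - 2) / -2
  L_3(s) = (s + 1)s(s - 1) / 6
Then P(s) = -12·L_0(s) + 1·L_1(s) + 10·L_2(s) + 45·L_3(s).
Expanding and collecting terms gives P(s) = 5s^3 - 2s^2 + 6s + 1.
Evaluating at s = -4: P(-4) = -375.

-375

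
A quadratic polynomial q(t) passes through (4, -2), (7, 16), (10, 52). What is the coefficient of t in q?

-5

Write q(t) = at^2 + bt + c. Substituting each data point gives a linear system:
  16a + 4b + c = -2
  49a + 7b + c = 16
  100a + 10b + c = 52
Solving the system yields a = 1, b = -5, c = 2.
So q(t) = t² - 5t + 2.
The coefficient of t is -5.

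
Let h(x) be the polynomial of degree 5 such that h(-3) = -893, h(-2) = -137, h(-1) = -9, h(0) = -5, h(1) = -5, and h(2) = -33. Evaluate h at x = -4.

Forward differences of the values at x = -3, -2, -1, 0, 1, 2:
  h  : -893  -137  -9  -5  -5  -33
  Δ  : 756  128  4  0  -28
  Δ^2: -628  -124  -4  -28
  Δ^3: 504  120  -24
  Δ^4: -384  -144
  Δ^5: 240
The fifth differences are constant, confirming degree 5.
Interpolating (Newton forward form) and evaluating at x = -4 gives h(-4) = -3405.

-3405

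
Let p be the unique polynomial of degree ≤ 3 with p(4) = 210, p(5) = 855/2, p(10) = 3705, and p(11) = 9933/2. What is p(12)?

6486

Using the Lagrange interpolation formula with nodes 4, 5, 10, 11:
  L_0(u) = (u - 5)(u - 10)(u - 11) / -42
  L_1(u) = (u - 4)(u - 10)(u - 11) / 30
  L_2(u) = (u - 4)(u - 5)(u - 11) / -30
  L_3(u) = (u - 4)(u - 5)(u - 10) / 42
Then p(u) = 210·L_0(u) + 855/2·L_1(u) + 3705·L_2(u) + 9933/2·L_3(u).
Expanding and collecting terms gives p(u) = 4u^3 - 3u^2 + (1/2)u.
Evaluating at u = 12: p(12) = 6486.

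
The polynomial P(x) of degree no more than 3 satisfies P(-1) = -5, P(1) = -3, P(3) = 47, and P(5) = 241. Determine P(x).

P(x) = 2x^3 - x - 4

Using the Lagrange interpolation formula with nodes -1, 1, 3, 5:
  L_0(x) = (x - 1)(x - 3)(x - 5) / -48
  L_1(x) = (x + 1)(x - 3)(x - 5) / 16
  L_2(x) = (x + 1)(x - 1)(x - 5) / -16
  L_3(x) = (x + 1)(x - 1)(x - 3) / 48
Then P(x) = -5·L_0(x) - 3·L_1(x) + 47·L_2(x) + 241·L_3(x).
Expanding and collecting terms gives P(x) = 2x^3 - x - 4.
Check: P(3) = 47. ✓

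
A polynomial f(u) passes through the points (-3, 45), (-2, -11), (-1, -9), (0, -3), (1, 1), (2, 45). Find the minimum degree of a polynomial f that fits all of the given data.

Forward differences of the values at u = -3, -2, -1, 0, 1, 2:
  f  : 45  -11  -9  -3  1  45
  Δ  : -56  2  6  4  44
  Δ^2: 58  4  -2  40
  Δ^3: -54  -6  42
  Δ^4: 48  48
  Δ^5: 0
The fourth differences are constant (48) and nonzero, while all higher differences vanish, so the minimal degree is 4.

4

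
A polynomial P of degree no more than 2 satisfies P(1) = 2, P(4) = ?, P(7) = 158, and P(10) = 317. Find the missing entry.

53

The 3 known points determine the degree-2 polynomial uniquely.
Write P(t) = at^2 + bt + c. Substituting each data point gives a linear system:
  a + b + c = 2
  49a + 7b + c = 158
  100a + 10b + c = 317
Solving the system yields a = 3, b = 2, c = -3.
So P(t) = 3t^2 + 2t - 3.
Then P(4) = 53.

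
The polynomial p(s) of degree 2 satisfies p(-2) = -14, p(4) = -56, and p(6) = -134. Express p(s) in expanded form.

p(s) = -4s^2 + s + 4

Using the Lagrange interpolation formula with nodes -2, 4, 6:
  L_0(s) = (s - 4)(s - 6) / 48
  L_1(s) = (s + 2)(s - 6) / -12
  L_2(s) = (s + 2)(s - 4) / 16
Then p(s) = -14·L_0(s) - 56·L_1(s) - 134·L_2(s).
Expanding and collecting terms gives p(s) = -4s^2 + s + 4.
Check: p(6) = -134. ✓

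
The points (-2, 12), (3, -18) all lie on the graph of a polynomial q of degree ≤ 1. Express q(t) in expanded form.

Using the Lagrange interpolation formula with nodes -2, 3:
  L_0(t) = (t - 3) / -5
  L_1(t) = (t + 2) / 5
Then q(t) = 12·L_0(t) - 18·L_1(t).
Expanding and collecting terms gives q(t) = -6t.
Check: q(-2) = 12. ✓

q(t) = -6t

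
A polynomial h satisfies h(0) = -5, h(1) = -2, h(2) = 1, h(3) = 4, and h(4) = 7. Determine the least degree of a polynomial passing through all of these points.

Forward differences of the values at x = 0, 1, 2, 3, 4:
  h  : -5  -2  1  4  7
  Δ  : 3  3  3  3
  Δ^2: 0  0  0
  Δ^3: 0  0
  Δ^4: 0
The first differences are constant (3) and nonzero, while all higher differences vanish, so the minimal degree is 1.

1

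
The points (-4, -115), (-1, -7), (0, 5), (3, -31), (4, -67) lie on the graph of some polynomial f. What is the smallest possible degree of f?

Divided differences on the nodes -4, -1, 0, 3, 4:
  order 0: -115  -7  5  -31  -67
  order 1: 36  12  -12  -36
  order 2: -6  -6  -6
  order 3: 0  0
  order 4: 0
The order-2 divided differences are all -6 (nonzero) and every higher order vanishes, so the data lies on a polynomial of degree exactly 2.

2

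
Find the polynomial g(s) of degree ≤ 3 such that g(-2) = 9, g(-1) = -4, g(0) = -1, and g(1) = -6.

Using the Lagrange interpolation formula with nodes -2, -1, 0, 1:
  L_0(s) = (s + 1)s(s - 1) / -6
  L_1(s) = (s + 2)s(s - 1) / 2
  L_2(s) = (s + 2)(s + 1)(s - 1) / -2
  L_3(s) = (s + 2)(s + 1)s / 6
Then g(s) = 9·L_0(s) - 4·L_1(s) - 1·L_2(s) - 6·L_3(s).
Expanding and collecting terms gives g(s) = -4s³ - 4s² + 3s - 1.
Check: g(1) = -6. ✓

g(s) = -4s^3 - 4s^2 + 3s - 1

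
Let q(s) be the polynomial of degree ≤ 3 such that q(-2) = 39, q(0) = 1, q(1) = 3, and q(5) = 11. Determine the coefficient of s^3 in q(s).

-1

Write q(s) = as^3 + bs^2 + cs + d. Substituting each data point gives a linear system:
  -8a + 4b - 2c + d = 39
  d = 1
  a + b + c + d = 3
  125a + 25b + 5c + d = 11
Solving the system yields a = -1, b = 6, c = -3, d = 1.
So q(s) = -s^3 + 6s^2 - 3s + 1.
The leading coefficient is -1.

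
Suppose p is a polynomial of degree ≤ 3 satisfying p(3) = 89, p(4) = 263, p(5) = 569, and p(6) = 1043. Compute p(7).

1721

Using the Lagrange interpolation formula with nodes 3, 4, 5, 6:
  L_0(t) = (t - 4)(t - 5)(t - 6) / -6
  L_1(t) = (t - 3)(t - 5)(t - 6) / 2
  L_2(t) = (t - 3)(t - 4)(t - 6) / -2
  L_3(t) = (t - 3)(t - 4)(t - 5) / 6
Then p(t) = 89·L_0(t) + 263·L_1(t) + 569·L_2(t) + 1043·L_3(t).
Expanding and collecting terms gives p(t) = 6t^3 - 6t^2 - 6t - 1.
Evaluating at t = 7: p(7) = 1721.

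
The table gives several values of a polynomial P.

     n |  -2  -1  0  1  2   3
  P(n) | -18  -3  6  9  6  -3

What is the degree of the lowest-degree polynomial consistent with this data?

Forward differences of the values at n = -2, -1, 0, 1, 2, 3:
  P  : -18  -3  6  9  6  -3
  Δ  : 15  9  3  -3  -9
  Δ^2: -6  -6  -6  -6
  Δ^3: 0  0  0
  Δ^4: 0  0
  Δ^5: 0
The second differences are constant (-6) and nonzero, while all higher differences vanish, so the minimal degree is 2.

2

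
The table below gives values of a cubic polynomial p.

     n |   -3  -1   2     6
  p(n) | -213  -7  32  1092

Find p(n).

Write p(n) = an^3 + bn^2 + cn + d. Substituting each data point gives a linear system:
  -27a + 9b - 3c + d = -213
  -a + b - c + d = -7
  8a + 4b + 2c + d = 32
  216a + 36b + 6c + d = 1092
Solving the system yields a = 6, b = -6, c = 1, d = 6.
So p(n) = 6n³ - 6n² + n + 6.
Check: p(-1) = -7. ✓

p(n) = 6n^3 - 6n^2 + n + 6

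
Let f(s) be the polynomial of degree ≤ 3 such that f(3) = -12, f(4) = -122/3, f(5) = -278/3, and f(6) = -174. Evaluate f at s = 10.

-2738/3

Forward differences of the values at s = 3, 4, 5, 6:
  f  : -12  -122/3  -278/3  -174
  Δ  : -86/3  -52  -244/3
  Δ^2: -70/3  -88/3
  Δ^3: -6
The third differences are constant, confirming degree 3.
Interpolating (Newton forward form) and evaluating at s = 10 gives f(10) = -2738/3.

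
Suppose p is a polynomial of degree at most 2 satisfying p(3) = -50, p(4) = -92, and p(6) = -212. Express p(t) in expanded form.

Using the Lagrange interpolation formula with nodes 3, 4, 6:
  L_0(t) = (t - 4)(t - 6) / 3
  L_1(t) = (t - 3)(t - 6) / -2
  L_2(t) = (t - 3)(t - 4) / 6
Then p(t) = -50·L_0(t) - 92·L_1(t) - 212·L_2(t).
Expanding and collecting terms gives p(t) = -6t² + 4.
Check: p(6) = -212. ✓

p(t) = -6t^2 + 4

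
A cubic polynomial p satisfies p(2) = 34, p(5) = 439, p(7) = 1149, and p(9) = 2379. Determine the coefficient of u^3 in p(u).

3

Write p(u) = au^3 + bu^2 + cu + d. Substituting each data point gives a linear system:
  8a + 4b + 2c + d = 34
  125a + 25b + 5c + d = 439
  343a + 49b + 7c + d = 1149
  729a + 81b + 9c + d = 2379
Solving the system yields a = 3, b = 2, c = 4, d = -6.
So p(u) = 3u^3 + 2u^2 + 4u - 6.
The leading coefficient is 3.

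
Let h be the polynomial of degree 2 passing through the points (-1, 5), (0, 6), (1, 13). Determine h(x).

h(x) = 3x^2 + 4x + 6

Write h(x) = ax^2 + bx + c. Substituting each data point gives a linear system:
  a - b + c = 5
  c = 6
  a + b + c = 13
Solving the system yields a = 3, b = 4, c = 6.
So h(x) = 3x² + 4x + 6.
Check: h(-1) = 5. ✓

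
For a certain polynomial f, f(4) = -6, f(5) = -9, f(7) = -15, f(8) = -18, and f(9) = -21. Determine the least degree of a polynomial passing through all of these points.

1

Divided differences on the nodes 4, 5, 7, 8, 9:
  order 0: -6  -9  -15  -18  -21
  order 1: -3  -3  -3  -3
  order 2: 0  0  0
  order 3: 0  0
  order 4: 0
The order-1 divided differences are all -3 (nonzero) and every higher order vanishes, so the data lies on a polynomial of degree exactly 1.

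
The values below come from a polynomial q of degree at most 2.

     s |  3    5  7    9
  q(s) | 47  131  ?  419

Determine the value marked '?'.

On equispaced nodes a degree-2 polynomial has vanishing third forward difference, so
  - q(3) + 3·q(5) - 3·q(7) + q(9) = 0.
Substituting the known values and solving for q(7):
  -3·q(7) = -765
  q(7) = 255.

255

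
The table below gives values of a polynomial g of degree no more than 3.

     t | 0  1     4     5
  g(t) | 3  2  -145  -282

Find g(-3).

30

Using the Lagrange interpolation formula with nodes 0, 1, 4, 5:
  L_0(t) = (t - 1)(t - 4)(t - 5) / -20
  L_1(t) = t(t - 4)(t - 5) / 12
  L_2(t) = t(t - 1)(t - 5) / -12
  L_3(t) = t(t - 1)(t - 4) / 20
Then g(t) = 3·L_0(t) + 2·L_1(t) - 145·L_2(t) - 282·L_3(t).
Expanding and collecting terms gives g(t) = -2t^3 - 2t^2 + 3t + 3.
Evaluating at t = -3: g(-3) = 30.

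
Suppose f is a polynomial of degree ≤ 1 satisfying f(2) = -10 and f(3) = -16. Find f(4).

-22

Using the Lagrange interpolation formula with nodes 2, 3:
  L_0(n) = (n - 3) / -1
  L_1(n) = (n - 2) / 1
Then f(n) = -10·L_0(n) - 16·L_1(n).
Expanding and collecting terms gives f(n) = -6n + 2.
Evaluating at n = 4: f(4) = -22.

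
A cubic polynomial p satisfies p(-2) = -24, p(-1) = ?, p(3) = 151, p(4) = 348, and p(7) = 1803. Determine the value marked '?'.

3

The 4 known points determine the degree-3 polynomial uniquely.
Write p(u) = au^3 + bu^2 + cu + d. Substituting each data point gives a linear system:
  -8a + 4b - 2c + d = -24
  27a + 9b + 3c + d = 151
  64a + 16b + 4c + d = 348
  343a + 49b + 7c + d = 1803
Solving the system yields a = 5, b = 2, c = -2, d = 4.
So p(u) = 5u^3 + 2u^2 - 2u + 4.
Then p(-1) = 3.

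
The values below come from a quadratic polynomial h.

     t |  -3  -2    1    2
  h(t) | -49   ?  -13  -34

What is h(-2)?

-22

The 3 known points determine the degree-2 polynomial uniquely.
Write h(t) = at^2 + bt + c. Substituting each data point gives a linear system:
  9a - 3b + c = -49
  a + b + c = -13
  4a + 2b + c = -34
Solving the system yields a = -6, b = -3, c = -4.
So h(t) = -6t^2 - 3t - 4.
Then h(-2) = -22.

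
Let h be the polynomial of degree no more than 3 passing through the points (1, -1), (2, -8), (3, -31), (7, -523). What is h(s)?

h(s) = -2s^3 + 4s^2 - 5s + 2

Write h(s) = as^3 + bs^2 + cs + d. Substituting each data point gives a linear system:
  a + b + c + d = -1
  8a + 4b + 2c + d = -8
  27a + 9b + 3c + d = -31
  343a + 49b + 7c + d = -523
Solving the system yields a = -2, b = 4, c = -5, d = 2.
So h(s) = -2s³ + 4s² - 5s + 2.
Check: h(2) = -8. ✓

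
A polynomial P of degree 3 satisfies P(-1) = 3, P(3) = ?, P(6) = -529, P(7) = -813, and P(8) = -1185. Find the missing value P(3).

-85

The 4 known points determine the degree-3 polynomial uniquely.
Write P(x) = ax^3 + bx^2 + cx + d. Substituting each data point gives a linear system:
  -a + b - c + d = 3
  216a + 36b + 6c + d = -529
  343a + 49b + 7c + d = -813
  512a + 64b + 8c + d = -1185
Solving the system yields a = -2, b = -2, c = -4, d = -1.
So P(x) = -2x^3 - 2x^2 - 4x - 1.
Then P(3) = -85.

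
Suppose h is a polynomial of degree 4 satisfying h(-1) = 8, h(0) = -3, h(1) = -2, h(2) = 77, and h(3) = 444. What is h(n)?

h(n) = 6n^4 - n^3 - 4n - 3

Write h(n) = an^4 + bn^3 + cn^2 + dn + e. Substituting each data point gives a linear system:
  a - b + c - d + e = 8
  e = -3
  a + b + c + d + e = -2
  16a + 8b + 4c + 2d + e = 77
  81a + 27b + 9c + 3d + e = 444
Solving the system yields a = 6, b = -1, c = 0, d = -4, e = -3.
So h(n) = 6n^4 - n^3 - 4n - 3.
Check: h(3) = 444. ✓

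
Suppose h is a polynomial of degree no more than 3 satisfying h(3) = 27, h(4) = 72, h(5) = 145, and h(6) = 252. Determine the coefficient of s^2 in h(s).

2

Write h(s) = as^3 + bs^2 + cs + d. Substituting each data point gives a linear system:
  27a + 9b + 3c + d = 27
  64a + 16b + 4c + d = 72
  125a + 25b + 5c + d = 145
  216a + 36b + 6c + d = 252
Solving the system yields a = 1, b = 2, c = -6, d = 0.
So h(s) = s^3 + 2s^2 - 6s.
The coefficient of s^2 is 2.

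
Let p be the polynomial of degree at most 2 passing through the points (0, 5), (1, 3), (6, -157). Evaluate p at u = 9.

Using the Lagrange interpolation formula with nodes 0, 1, 6:
  L_0(u) = (u - 1)(u - 6) / 6
  L_1(u) = u(u - 6) / -5
  L_2(u) = u(u - 1) / 30
Then p(u) = 5·L_0(u) + 3·L_1(u) - 157·L_2(u).
Expanding and collecting terms gives p(u) = -5u^2 + 3u + 5.
Evaluating at u = 9: p(9) = -373.

-373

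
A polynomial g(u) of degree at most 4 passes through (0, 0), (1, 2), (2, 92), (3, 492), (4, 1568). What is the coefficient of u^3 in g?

1

Write g(u) = au^4 + bu^3 + cu^2 + du + e. Substituting each data point gives a linear system:
  e = 0
  a + b + c + d + e = 2
  16a + 8b + 4c + 2d + e = 92
  81a + 27b + 9c + 3d + e = 492
  256a + 64b + 16c + 4d + e = 1568
Solving the system yields a = 6, b = 1, c = -1, d = -4, e = 0.
So g(u) = 6u⁴ + u³ - u² - 4u.
The coefficient of u^3 is 1.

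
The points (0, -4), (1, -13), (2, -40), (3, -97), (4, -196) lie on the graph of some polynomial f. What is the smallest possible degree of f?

3

Forward differences of the values at n = 0, 1, 2, 3, 4:
  f  : -4  -13  -40  -97  -196
  Δ  : -9  -27  -57  -99
  Δ^2: -18  -30  -42
  Δ^3: -12  -12
  Δ^4: 0
The third differences are constant (-12) and nonzero, while all higher differences vanish, so the minimal degree is 3.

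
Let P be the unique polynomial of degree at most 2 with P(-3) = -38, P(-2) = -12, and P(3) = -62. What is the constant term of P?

Write P(u) = au^2 + bu + c. Substituting each data point gives a linear system:
  9a - 3b + c = -38
  4a - 2b + c = -12
  9a + 3b + c = -62
Solving the system yields a = -6, b = -4, c = 4.
So P(u) = -6u² - 4u + 4.
The constant term is 4.

4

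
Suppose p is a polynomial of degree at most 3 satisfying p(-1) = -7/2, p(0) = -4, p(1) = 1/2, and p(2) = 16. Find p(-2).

-4

Forward differences of the values at s = -1, 0, 1, 2:
  p  : -7/2  -4  1/2  16
  Δ  : -1/2  9/2  31/2
  Δ^2: 5  11
  Δ^3: 6
The third differences are constant, confirming degree 3.
Interpolating (Newton forward form) and evaluating at s = -2 gives p(-2) = -4.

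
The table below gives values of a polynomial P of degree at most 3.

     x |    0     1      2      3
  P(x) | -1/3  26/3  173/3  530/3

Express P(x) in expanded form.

Using the Lagrange interpolation formula with nodes 0, 1, 2, 3:
  L_0(x) = (x - 1)(x - 2)(x - 3) / -6
  L_1(x) = x(x - 2)(x - 3) / 2
  L_2(x) = x(x - 1)(x - 3) / -2
  L_3(x) = x(x - 1)(x - 2) / 6
Then P(x) = -1/3·L_0(x) + 26/3·L_1(x) + 173/3·L_2(x) + 530/3·L_3(x).
Expanding and collecting terms gives P(x) = 5x^3 + 5x^2 - x - 1/3.
Check: P(0) = -1/3. ✓

P(x) = 5x^3 + 5x^2 - x - 1/3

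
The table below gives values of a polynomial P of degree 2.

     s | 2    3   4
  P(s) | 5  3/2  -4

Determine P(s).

P(s) = -s^2 + (3/2)s + 6

Write P(s) = as^2 + bs + c. Substituting each data point gives a linear system:
  4a + 2b + c = 5
  9a + 3b + c = 3/2
  16a + 4b + c = -4
Solving the system yields a = -1, b = 3/2, c = 6.
So P(s) = -s^2 + (3/2)s + 6.
Check: P(2) = 5. ✓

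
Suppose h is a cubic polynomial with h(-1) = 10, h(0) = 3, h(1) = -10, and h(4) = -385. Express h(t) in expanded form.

h(t) = -5t^3 - 3t^2 - 5t + 3

Using the Lagrange interpolation formula with nodes -1, 0, 1, 4:
  L_0(t) = t(t - 1)(t - 4) / -10
  L_1(t) = (t + 1)(t - 1)(t - 4) / 4
  L_2(t) = (t + 1)t(t - 4) / -6
  L_3(t) = (t + 1)t(t - 1) / 60
Then h(t) = 10·L_0(t) + 3·L_1(t) - 10·L_2(t) - 385·L_3(t).
Expanding and collecting terms gives h(t) = -5t^3 - 3t^2 - 5t + 3.
Check: h(0) = 3. ✓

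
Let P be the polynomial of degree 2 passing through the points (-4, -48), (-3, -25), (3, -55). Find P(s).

Write P(s) = as^2 + bs + c. Substituting each data point gives a linear system:
  16a - 4b + c = -48
  9a - 3b + c = -25
  9a + 3b + c = -55
Solving the system yields a = -4, b = -5, c = -4.
So P(s) = -4s² - 5s - 4.
Check: P(3) = -55. ✓

P(s) = -4s^2 - 5s - 4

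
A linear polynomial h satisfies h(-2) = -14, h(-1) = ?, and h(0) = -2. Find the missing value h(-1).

The 2 known points determine the degree-1 polynomial uniquely.
Write h(u) = au + b. Substituting each data point gives a linear system:
  -2a + b = -14
  b = -2
Solving the system yields a = 6, b = -2.
So h(u) = 6u - 2.
Then h(-1) = -8.

-8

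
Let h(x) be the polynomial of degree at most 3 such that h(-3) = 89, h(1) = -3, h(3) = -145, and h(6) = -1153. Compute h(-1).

Write h(x) = ax^3 + bx^2 + cx + d. Substituting each data point gives a linear system:
  -27a + 9b - 3c + d = 89
  a + b + c + d = -3
  27a + 9b + 3c + d = -145
  216a + 36b + 6c + d = -1153
Solving the system yields a = -5, b = -3, c = 6, d = -1.
So h(x) = -5x³ - 3x² + 6x - 1.
Then h(-1) = -5.

-5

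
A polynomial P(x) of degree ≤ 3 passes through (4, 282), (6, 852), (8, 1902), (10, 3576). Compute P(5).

Forward differences of the values at x = 4, 6, 8, 10:
  P  : 282  852  1902  3576
  Δ  : 570  1050  1674
  Δ^2: 480  624
  Δ^3: 144
The third differences are constant, confirming degree 3.
Interpolating (Newton forward form) and evaluating at x = 5 gives P(5) = 516.

516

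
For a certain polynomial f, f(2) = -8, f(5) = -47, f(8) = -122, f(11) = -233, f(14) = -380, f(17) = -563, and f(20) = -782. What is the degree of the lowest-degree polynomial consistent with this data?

2

Forward differences of the values at s = 2, 5, 8, 11, 14, 17, 20:
  f  : -8  -47  -122  -233  -380  -563  -782
  Δ  : -39  -75  -111  -147  -183  -219
  Δ^2: -36  -36  -36  -36  -36
  Δ^3: 0  0  0  0
  Δ^4: 0  0  0
  Δ^5: 0  0
  Δ^6: 0
The second differences are constant (-36) and nonzero, while all higher differences vanish, so the minimal degree is 2.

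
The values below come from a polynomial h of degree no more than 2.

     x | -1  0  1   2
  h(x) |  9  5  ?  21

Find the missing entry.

9

On equispaced nodes a degree-2 polynomial has vanishing third forward difference, so
  - h(-1) + 3·h(0) - 3·h(1) + h(2) = 0.
Substituting the known values and solving for h(1):
  -3·h(1) = -27
  h(1) = 9.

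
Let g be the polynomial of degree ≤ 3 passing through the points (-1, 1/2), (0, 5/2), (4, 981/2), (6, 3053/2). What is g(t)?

Write g(t) = at^3 + bt^2 + ct + d. Substituting each data point gives a linear system:
  -a + b - c + d = 1/2
  d = 5/2
  64a + 16b + 4c + d = 981/2
  216a + 36b + 6c + d = 3053/2
Solving the system yields a = 6, b = 6, c = 2, d = 5/2.
So g(t) = 6t^3 + 6t^2 + 2t + 5/2.
Check: g(0) = 5/2. ✓

g(t) = 6t^3 + 6t^2 + 2t + 5/2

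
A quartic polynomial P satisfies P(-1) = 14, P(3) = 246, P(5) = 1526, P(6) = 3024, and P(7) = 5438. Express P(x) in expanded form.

P(x) = 2x^4 + x^3 + 6x^2 - x + 6

Write P(x) = ax^4 + bx^3 + cx^2 + dx + e. Substituting each data point gives a linear system:
  a - b + c - d + e = 14
  81a + 27b + 9c + 3d + e = 246
  625a + 125b + 25c + 5d + e = 1526
  1296a + 216b + 36c + 6d + e = 3024
  2401a + 343b + 49c + 7d + e = 5438
Solving the system yields a = 2, b = 1, c = 6, d = -1, e = 6.
So P(x) = 2x^4 + x^3 + 6x^2 - x + 6.
Check: P(5) = 1526. ✓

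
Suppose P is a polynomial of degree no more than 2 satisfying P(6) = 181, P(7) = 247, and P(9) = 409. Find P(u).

Using the Lagrange interpolation formula with nodes 6, 7, 9:
  L_0(u) = (u - 7)(u - 9) / 3
  L_1(u) = (u - 6)(u - 9) / -2
  L_2(u) = (u - 6)(u - 7) / 6
Then P(u) = 181·L_0(u) + 247·L_1(u) + 409·L_2(u).
Expanding and collecting terms gives P(u) = 5u^2 + u - 5.
Check: P(7) = 247. ✓

P(u) = 5u^2 + u - 5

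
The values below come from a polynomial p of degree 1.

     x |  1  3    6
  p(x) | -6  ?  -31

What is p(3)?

-16

The 2 known points determine the degree-1 polynomial uniquely.
Write p(x) = ax + b. Substituting each data point gives a linear system:
  a + b = -6
  6a + b = -31
Solving the system yields a = -5, b = -1.
So p(x) = -5x - 1.
Then p(3) = -16.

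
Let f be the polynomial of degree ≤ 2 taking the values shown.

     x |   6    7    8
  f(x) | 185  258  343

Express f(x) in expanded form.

f(x) = 6x^2 - 5x - 1

Write f(x) = ax^2 + bx + c. Substituting each data point gives a linear system:
  36a + 6b + c = 185
  49a + 7b + c = 258
  64a + 8b + c = 343
Solving the system yields a = 6, b = -5, c = -1.
So f(x) = 6x^2 - 5x - 1.
Check: f(7) = 258. ✓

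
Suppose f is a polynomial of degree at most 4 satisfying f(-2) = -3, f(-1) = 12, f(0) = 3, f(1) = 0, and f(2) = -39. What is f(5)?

Forward differences of the values at s = -2, -1, 0, 1, 2:
  f  : -3  12  3  0  -39
  Δ  : 15  -9  -3  -39
  Δ^2: -24  6  -36
  Δ^3: 30  -42
  Δ^4: -72
The fourth differences are constant, confirming degree 4.
Interpolating (Newton forward form) and evaluating at s = 5 gives f(5) = -1872.

-1872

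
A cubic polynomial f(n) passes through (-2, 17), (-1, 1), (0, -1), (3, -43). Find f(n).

f(n) = -2n^3 + n^2 + n - 1

Using the Lagrange interpolation formula with nodes -2, -1, 0, 3:
  L_0(n) = (n + 1)n(n - 3) / -10
  L_1(n) = (n + 2)n(n - 3) / 4
  L_2(n) = (n + 2)(n + 1)(n - 3) / -6
  L_3(n) = (n + 2)(n + 1)n / 60
Then f(n) = 17·L_0(n) + 1·L_1(n) - 1·L_2(n) - 43·L_3(n).
Expanding and collecting terms gives f(n) = -2n³ + n² + n - 1.
Check: f(0) = -1. ✓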